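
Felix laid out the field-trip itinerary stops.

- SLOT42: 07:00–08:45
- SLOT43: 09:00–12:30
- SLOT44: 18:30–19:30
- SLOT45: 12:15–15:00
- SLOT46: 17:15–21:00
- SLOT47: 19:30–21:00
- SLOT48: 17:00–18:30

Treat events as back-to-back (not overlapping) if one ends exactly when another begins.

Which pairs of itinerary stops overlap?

Sorted by start: SLOT42, SLOT43, SLOT45, SLOT48, SLOT46, SLOT44, SLOT47.
SLOT43 starts after SLOT42 ends; SLOT42 is clear from here.
SLOT45 starts before SLOT43 ends → SLOT43 and SLOT45 overlap.
SLOT48 starts after SLOT43 ends; SLOT43 is clear from here.
SLOT48 starts after SLOT45 ends; SLOT45 is clear from here.
SLOT46 starts before SLOT48 ends → SLOT48 and SLOT46 overlap.
SLOT44 starts exactly when SLOT48 ends (back-to-back, no overlap); SLOT48 is clear from here.
SLOT44 starts before SLOT46 ends → SLOT46 and SLOT44 overlap.
SLOT47 starts before SLOT46 ends → SLOT46 and SLOT47 overlap.
SLOT47 starts exactly when SLOT44 ends (back-to-back, no overlap).

SLOT43 & SLOT45, SLOT44 & SLOT46, SLOT46 & SLOT47, SLOT46 & SLOT48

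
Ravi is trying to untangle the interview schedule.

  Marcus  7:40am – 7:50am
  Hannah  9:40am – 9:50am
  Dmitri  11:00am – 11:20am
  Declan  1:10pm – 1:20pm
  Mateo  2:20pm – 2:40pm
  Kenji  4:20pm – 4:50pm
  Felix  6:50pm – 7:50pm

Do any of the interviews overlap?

Sorted by start: Marcus, Hannah, Dmitri, Declan, Mateo, Kenji, Felix.
Hannah starts after Marcus ends, so nothing later overlaps Marcus either.
Dmitri starts after Hannah ends, so nothing later overlaps Hannah either.
Declan starts after Dmitri ends, so nothing later overlaps Dmitri either.
Mateo starts after Declan ends, so nothing later overlaps Declan either.
Kenji starts after Mateo ends, so nothing later overlaps Mateo either.
Felix starts after Kenji ends.
Every pair is clear; the schedule has no overlaps.

No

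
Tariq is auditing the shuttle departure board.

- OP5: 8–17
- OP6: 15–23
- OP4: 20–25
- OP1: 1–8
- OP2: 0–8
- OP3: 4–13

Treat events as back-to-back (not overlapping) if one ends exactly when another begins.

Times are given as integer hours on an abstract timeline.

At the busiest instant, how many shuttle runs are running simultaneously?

3

Sweep the timeline, counting +1 at each start and −1 at each end (ends before starts at a tie):
0 start OP2 → 1
1 start OP1 → 2
4 start OP3 → 3
8 end OP1 → 2
8 end OP2 → 1
8 start OP5 → 2
13 end OP3 → 1
15 start OP6 → 2
17 end OP5 → 1
20 start OP4 → 2
23 end OP6 → 1
25 end OP4 → 0
Peak is 3, at 4 (OP1, OP2, OP3).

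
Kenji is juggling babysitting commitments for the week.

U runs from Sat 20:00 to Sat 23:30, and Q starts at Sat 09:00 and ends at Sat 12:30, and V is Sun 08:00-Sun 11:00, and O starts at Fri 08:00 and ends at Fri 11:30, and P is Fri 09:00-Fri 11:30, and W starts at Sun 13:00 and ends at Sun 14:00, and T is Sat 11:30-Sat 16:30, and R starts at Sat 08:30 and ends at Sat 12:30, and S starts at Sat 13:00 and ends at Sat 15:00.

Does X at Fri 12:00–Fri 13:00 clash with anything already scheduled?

O: ends Fri 11:30 at or before X starts Fri 12:00 → clear.
P: ends Fri 11:30 at or before X starts Fri 12:00 → clear.
R: starts Sat 08:30 at or after X ends Fri 13:00 → clear.
Q: starts Sat 09:00 at or after X ends Fri 13:00 → clear.
T: starts Sat 11:30 at or after X ends Fri 13:00 → clear.
S: starts Sat 13:00 at or after X ends Fri 13:00 → clear.
U: starts Sat 20:00 at or after X ends Fri 13:00 → clear.
V: starts Sun 08:00 at or after X ends Fri 13:00 → clear.
W: starts Sun 13:00 at or after X ends Fri 13:00 → clear.

No — it doesn't clash with anything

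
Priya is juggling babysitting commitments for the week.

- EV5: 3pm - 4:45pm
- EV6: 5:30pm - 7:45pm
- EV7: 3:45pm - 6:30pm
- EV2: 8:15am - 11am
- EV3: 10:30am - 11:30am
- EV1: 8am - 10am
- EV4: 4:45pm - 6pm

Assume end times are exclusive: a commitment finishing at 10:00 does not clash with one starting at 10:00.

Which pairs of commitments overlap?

EV1 & EV2, EV2 & EV3, EV4 & EV6, EV4 & EV7, EV5 & EV7, EV6 & EV7

Sorted by start: EV1, EV2, EV3, EV5, EV7, EV4, EV6.
EV2 starts before EV1 ends → EV1 and EV2 overlap.
EV3 starts after EV1 ends, so nothing later overlaps EV1 either.
EV3 starts before EV2 ends → EV2 and EV3 overlap.
EV5 starts after EV2 ends, so nothing later overlaps EV2 either.
EV5 starts after EV3 ends, so nothing later overlaps EV3 either.
EV7 starts before EV5 ends → EV5 and EV7 overlap.
EV4 starts exactly when EV5 ends (back-to-back, no overlap), so nothing later overlaps EV5 either.
EV4 starts before EV7 ends → EV7 and EV4 overlap.
EV6 starts before EV7 ends → EV7 and EV6 overlap.
EV6 starts before EV4 ends → EV4 and EV6 overlap.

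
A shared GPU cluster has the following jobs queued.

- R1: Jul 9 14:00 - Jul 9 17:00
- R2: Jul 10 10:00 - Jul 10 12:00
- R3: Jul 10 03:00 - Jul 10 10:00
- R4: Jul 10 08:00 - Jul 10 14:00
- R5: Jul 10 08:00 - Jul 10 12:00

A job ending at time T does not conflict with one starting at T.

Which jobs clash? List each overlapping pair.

R2 & R4, R2 & R5, R3 & R4, R3 & R5, R4 & R5

Check each pair: they overlap iff neither finishes before the other starts.
Sorted by start: R1, R3, R4, R5, R2.
R3 starts after R1 ends, so R1 has no further overlaps.
R4 starts before R3 ends → R3 and R4 overlap.
R5 starts before R3 ends → R3 and R5 overlap.
R2 starts exactly when R3 ends (back-to-back, no overlap).
R5 starts before R4 ends → R4 and R5 overlap.
R2 starts before R4 ends → R4 and R2 overlap.
R2 starts before R5 ends → R5 and R2 overlap.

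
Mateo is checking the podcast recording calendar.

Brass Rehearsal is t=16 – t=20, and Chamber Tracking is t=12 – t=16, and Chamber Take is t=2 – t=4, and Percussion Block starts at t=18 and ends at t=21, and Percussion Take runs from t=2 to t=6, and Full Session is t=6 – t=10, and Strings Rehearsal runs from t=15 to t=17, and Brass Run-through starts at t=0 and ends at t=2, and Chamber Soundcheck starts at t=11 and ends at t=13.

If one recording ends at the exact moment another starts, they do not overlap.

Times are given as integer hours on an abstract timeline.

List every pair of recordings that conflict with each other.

Brass Rehearsal & Percussion Block, Brass Rehearsal & Strings Rehearsal, Chamber Soundcheck & Chamber Tracking, Chamber Take & Percussion Take, Chamber Tracking & Strings Rehearsal

Sorted by start: Brass Run-through, Percussion Take, Chamber Take, Full Session, Chamber Soundcheck, Chamber Tracking, Strings Rehearsal, Brass Rehearsal, Percussion Block.
Percussion Take starts exactly when Brass Run-through ends (back-to-back, no overlap), so nothing later overlaps Brass Run-through either.
Chamber Take starts before Percussion Take ends → Percussion Take and Chamber Take overlap.
Full Session starts exactly when Percussion Take ends (back-to-back, no overlap), so nothing later overlaps Percussion Take either.
Full Session starts after Chamber Take ends, so nothing later overlaps Chamber Take either.
Chamber Soundcheck starts after Full Session ends, so nothing later overlaps Full Session either.
Chamber Tracking starts before Chamber Soundcheck ends → Chamber Soundcheck and Chamber Tracking overlap.
Strings Rehearsal starts after Chamber Soundcheck ends, so nothing later overlaps Chamber Soundcheck either.
Strings Rehearsal starts before Chamber Tracking ends → Chamber Tracking and Strings Rehearsal overlap.
Brass Rehearsal starts exactly when Chamber Tracking ends (back-to-back, no overlap), so nothing later overlaps Chamber Tracking either.
Brass Rehearsal starts before Strings Rehearsal ends → Strings Rehearsal and Brass Rehearsal overlap.
Percussion Block starts after Strings Rehearsal ends.
Percussion Block starts before Brass Rehearsal ends → Brass Rehearsal and Percussion Block overlap.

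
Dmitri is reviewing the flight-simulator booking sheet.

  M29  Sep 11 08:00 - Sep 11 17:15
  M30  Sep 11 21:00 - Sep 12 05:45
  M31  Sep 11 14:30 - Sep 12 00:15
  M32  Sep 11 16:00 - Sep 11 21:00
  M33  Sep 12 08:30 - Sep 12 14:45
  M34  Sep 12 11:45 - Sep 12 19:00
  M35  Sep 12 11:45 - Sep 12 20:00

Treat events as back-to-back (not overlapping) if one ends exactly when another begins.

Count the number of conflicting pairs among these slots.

Sorted by start: M29, M31, M32, M30, M33, M34, M35.
M31 starts before M29 ends → M29 and M31 overlap.
M32 starts before M29 ends → M29 and M32 overlap.
M30 starts after M29 ends — done with M29.
M32 starts before M31 ends → M31 and M32 overlap.
M30 starts before M31 ends → M31 and M30 overlap.
M33 starts after M31 ends — done with M31.
M30 starts exactly when M32 ends (back-to-back, no overlap) — done with M32.
M33 starts after M30 ends — done with M30.
M34 starts before M33 ends → M33 and M34 overlap.
M35 starts before M33 ends → M33 and M35 overlap.
M35 starts before M34 ends → M34 and M35 overlap.
Overlapping pairs: M29 & M31, M29 & M32, M30 & M31, M31 & M32, M33 & M34, M33 & M35, M34 & M35 — 7 in total.

7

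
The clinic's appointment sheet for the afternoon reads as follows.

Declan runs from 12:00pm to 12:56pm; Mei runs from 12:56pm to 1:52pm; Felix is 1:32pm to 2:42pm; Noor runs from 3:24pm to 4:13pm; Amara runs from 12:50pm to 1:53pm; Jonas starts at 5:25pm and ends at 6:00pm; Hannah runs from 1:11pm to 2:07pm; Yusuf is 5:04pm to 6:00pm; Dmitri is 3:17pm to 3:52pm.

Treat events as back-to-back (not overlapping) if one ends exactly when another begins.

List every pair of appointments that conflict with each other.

Check each pair: they overlap iff neither finishes before the other starts.
Sorted by start: Declan, Amara, Mei, Hannah, Felix, Dmitri, Noor, Yusuf, Jonas.
Amara starts before Declan ends → Declan and Amara overlap.
Mei starts exactly when Declan ends (back-to-back, no overlap) — done with Declan.
Mei starts before Amara ends → Amara and Mei overlap.
Hannah starts before Amara ends → Amara and Hannah overlap.
Felix starts before Amara ends → Amara and Felix overlap.
Dmitri starts after Amara ends — done with Amara.
Hannah starts before Mei ends → Mei and Hannah overlap.
Felix starts before Mei ends → Mei and Felix overlap.
Dmitri starts after Mei ends — done with Mei.
Felix starts before Hannah ends → Hannah and Felix overlap.
Dmitri starts after Hannah ends — done with Hannah.
Dmitri starts after Felix ends — done with Felix.
Noor starts before Dmitri ends → Dmitri and Noor overlap.
Yusuf starts after Dmitri ends — done with Dmitri.
Yusuf starts after Noor ends — done with Noor.
Jonas starts before Yusuf ends → Yusuf and Jonas overlap.

Amara & Declan, Amara & Felix, Amara & Hannah, Amara & Mei, Dmitri & Noor, Felix & Hannah, Felix & Mei, Hannah & Mei, Jonas & Yusuf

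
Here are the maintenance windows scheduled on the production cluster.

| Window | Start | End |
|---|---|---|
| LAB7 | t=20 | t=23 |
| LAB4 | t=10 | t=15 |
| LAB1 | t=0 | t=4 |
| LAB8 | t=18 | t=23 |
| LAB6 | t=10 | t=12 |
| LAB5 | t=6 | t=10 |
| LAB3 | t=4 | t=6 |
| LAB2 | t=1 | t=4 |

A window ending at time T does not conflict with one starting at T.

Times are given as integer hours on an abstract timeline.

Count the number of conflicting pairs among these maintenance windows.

3

Sorted by start: LAB1, LAB2, LAB3, LAB5, LAB4, LAB6, LAB8, LAB7.
LAB2 starts before LAB1 ends → LAB1 and LAB2 overlap.
LAB3 starts exactly when LAB1 ends (back-to-back, no overlap), so LAB1 has no further overlaps.
LAB3 starts exactly when LAB2 ends (back-to-back, no overlap), so LAB2 has no further overlaps.
LAB5 starts exactly when LAB3 ends (back-to-back, no overlap), so LAB3 has no further overlaps.
LAB4 starts exactly when LAB5 ends (back-to-back, no overlap), so LAB5 has no further overlaps.
LAB6 starts before LAB4 ends → LAB4 and LAB6 overlap.
LAB8 starts after LAB4 ends, so LAB4 has no further overlaps.
LAB8 starts after LAB6 ends, so LAB6 has no further overlaps.
LAB7 starts before LAB8 ends → LAB8 and LAB7 overlap.
Overlapping pairs: LAB1 & LAB2, LAB4 & LAB6, LAB7 & LAB8 — 3 in total.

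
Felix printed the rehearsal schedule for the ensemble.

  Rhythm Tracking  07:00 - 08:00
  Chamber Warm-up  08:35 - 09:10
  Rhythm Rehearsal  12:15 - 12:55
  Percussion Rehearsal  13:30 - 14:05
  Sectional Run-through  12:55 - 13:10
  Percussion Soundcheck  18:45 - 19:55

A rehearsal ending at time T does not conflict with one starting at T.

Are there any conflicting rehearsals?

Sorted by start: Rhythm Tracking, Chamber Warm-up, Rhythm Rehearsal, Sectional Run-through, Percussion Rehearsal, Percussion Soundcheck.
Chamber Warm-up starts after Rhythm Tracking ends, so Rhythm Tracking has no further overlaps.
Rhythm Rehearsal starts after Chamber Warm-up ends, so Chamber Warm-up has no further overlaps.
Sectional Run-through starts exactly when Rhythm Rehearsal ends (back-to-back, no overlap), so Rhythm Rehearsal has no further overlaps.
Percussion Rehearsal starts after Sectional Run-through ends, so Sectional Run-through has no further overlaps.
Percussion Soundcheck starts after Percussion Rehearsal ends.
Every pair is clear; the schedule has no overlaps.

No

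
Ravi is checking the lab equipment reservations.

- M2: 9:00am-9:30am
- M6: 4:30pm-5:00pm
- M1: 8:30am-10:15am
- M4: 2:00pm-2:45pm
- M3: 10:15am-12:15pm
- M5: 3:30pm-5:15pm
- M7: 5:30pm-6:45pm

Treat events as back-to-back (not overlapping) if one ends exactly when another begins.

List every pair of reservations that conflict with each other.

Sorted by start: M1, M2, M3, M4, M5, M6, M7.
M2 starts before M1 ends → M1 and M2 overlap.
M3 starts exactly when M1 ends (back-to-back, no overlap), so M1 has no further overlaps.
M3 starts after M2 ends, so M2 has no further overlaps.
M4 starts after M3 ends, so M3 has no further overlaps.
M5 starts after M4 ends, so M4 has no further overlaps.
M6 starts before M5 ends → M5 and M6 overlap.
M7 starts after M5 ends.
M7 starts after M6 ends.

M1 & M2, M5 & M6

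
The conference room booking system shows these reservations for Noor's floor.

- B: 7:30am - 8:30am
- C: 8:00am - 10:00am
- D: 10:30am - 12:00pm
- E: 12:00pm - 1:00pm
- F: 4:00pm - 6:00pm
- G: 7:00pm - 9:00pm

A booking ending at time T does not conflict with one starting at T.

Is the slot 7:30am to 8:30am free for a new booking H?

No — it overlaps B, C

B: starts 7:30am before H ends 8:30am, and ends 8:30am after H starts 7:30am → overlap.
C: starts 8:00am before H ends 8:30am, and ends 10:00am after H starts 7:30am → overlap.
D: starts 10:30am at or after H ends 8:30am → clear.
E: starts 12:00pm at or after H ends 8:30am → clear.
F: starts 4:00pm at or after H ends 8:30am → clear.
G: starts 7:00pm at or after H ends 8:30am → clear.
H overlaps B, C.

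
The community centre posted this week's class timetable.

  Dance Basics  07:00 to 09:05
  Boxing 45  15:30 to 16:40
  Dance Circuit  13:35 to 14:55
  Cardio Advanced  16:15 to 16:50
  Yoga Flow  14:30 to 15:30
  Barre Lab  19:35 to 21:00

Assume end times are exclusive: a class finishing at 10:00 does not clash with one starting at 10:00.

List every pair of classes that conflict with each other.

Boxing 45 & Cardio Advanced, Dance Circuit & Yoga Flow

Check each pair: they overlap iff neither finishes before the other starts.
Sorted by start: Dance Basics, Dance Circuit, Yoga Flow, Boxing 45, Cardio Advanced, Barre Lab.
Dance Circuit starts after Dance Basics ends — done with Dance Basics.
Yoga Flow starts before Dance Circuit ends → Dance Circuit and Yoga Flow overlap.
Boxing 45 starts after Dance Circuit ends — done with Dance Circuit.
Boxing 45 starts exactly when Yoga Flow ends (back-to-back, no overlap) — done with Yoga Flow.
Cardio Advanced starts before Boxing 45 ends → Boxing 45 and Cardio Advanced overlap.
Barre Lab starts after Boxing 45 ends.
Barre Lab starts after Cardio Advanced ends.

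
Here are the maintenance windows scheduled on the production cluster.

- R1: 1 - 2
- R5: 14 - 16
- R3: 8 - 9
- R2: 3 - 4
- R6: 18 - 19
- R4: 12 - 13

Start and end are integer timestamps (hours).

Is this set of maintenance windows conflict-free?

Two intervals overlap when each starts before the other ends.
Sorted by start: R1, R2, R3, R4, R5, R6.
R2 starts after R1 ends; R1 is clear from here.
R3 starts after R2 ends; R2 is clear from here.
R4 starts after R3 ends; R3 is clear from here.
R5 starts after R4 ends; R4 is clear from here.
R6 starts after R5 ends.
Every pair is clear; the schedule has no overlaps.

Yes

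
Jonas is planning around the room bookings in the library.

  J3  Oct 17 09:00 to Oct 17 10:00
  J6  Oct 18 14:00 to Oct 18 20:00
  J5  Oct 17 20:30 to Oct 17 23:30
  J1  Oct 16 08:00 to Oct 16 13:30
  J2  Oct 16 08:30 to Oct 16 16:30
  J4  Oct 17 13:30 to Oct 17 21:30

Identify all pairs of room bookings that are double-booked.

J1 & J2, J4 & J5

Sorted by start: J1, J2, J3, J4, J5, J6.
J2 starts before J1 ends → J1 and J2 overlap.
J3 starts after J1 ends — done with J1.
J3 starts after J2 ends — done with J2.
J4 starts after J3 ends — done with J3.
J5 starts before J4 ends → J4 and J5 overlap.
J6 starts after J4 ends.
J6 starts after J5 ends.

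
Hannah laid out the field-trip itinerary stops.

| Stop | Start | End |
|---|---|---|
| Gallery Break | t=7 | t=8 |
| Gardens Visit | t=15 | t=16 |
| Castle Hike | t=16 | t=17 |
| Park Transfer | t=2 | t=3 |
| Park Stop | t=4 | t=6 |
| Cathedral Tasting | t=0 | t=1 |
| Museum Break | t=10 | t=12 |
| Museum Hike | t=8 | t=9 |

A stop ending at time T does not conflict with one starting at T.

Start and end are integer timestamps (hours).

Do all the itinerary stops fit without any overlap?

Sorted by start: Cathedral Tasting, Park Transfer, Park Stop, Gallery Break, Museum Hike, Museum Break, Gardens Visit, Castle Hike.
Park Transfer starts after Cathedral Tasting ends — done with Cathedral Tasting.
Park Stop starts after Park Transfer ends — done with Park Transfer.
Gallery Break starts after Park Stop ends — done with Park Stop.
Museum Hike starts exactly when Gallery Break ends (back-to-back, no overlap) — done with Gallery Break.
Museum Break starts after Museum Hike ends — done with Museum Hike.
Gardens Visit starts after Museum Break ends — done with Museum Break.
Castle Hike starts exactly when Gardens Visit ends (back-to-back, no overlap).
Every pair is clear; the schedule has no overlaps.

Yes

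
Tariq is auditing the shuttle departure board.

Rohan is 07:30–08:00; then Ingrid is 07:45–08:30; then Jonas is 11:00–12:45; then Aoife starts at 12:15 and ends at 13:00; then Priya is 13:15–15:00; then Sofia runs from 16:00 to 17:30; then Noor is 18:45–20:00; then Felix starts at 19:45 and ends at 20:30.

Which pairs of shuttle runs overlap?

Aoife & Jonas, Felix & Noor, Ingrid & Rohan

Sorted by start: Rohan, Ingrid, Jonas, Aoife, Priya, Sofia, Noor, Felix.
Ingrid starts before Rohan ends → Rohan and Ingrid overlap.
Jonas starts after Rohan ends, so nothing later overlaps Rohan either.
Jonas starts after Ingrid ends, so nothing later overlaps Ingrid either.
Aoife starts before Jonas ends → Jonas and Aoife overlap.
Priya starts after Jonas ends, so nothing later overlaps Jonas either.
Priya starts after Aoife ends, so nothing later overlaps Aoife either.
Sofia starts after Priya ends, so nothing later overlaps Priya either.
Noor starts after Sofia ends, so nothing later overlaps Sofia either.
Felix starts before Noor ends → Noor and Felix overlap.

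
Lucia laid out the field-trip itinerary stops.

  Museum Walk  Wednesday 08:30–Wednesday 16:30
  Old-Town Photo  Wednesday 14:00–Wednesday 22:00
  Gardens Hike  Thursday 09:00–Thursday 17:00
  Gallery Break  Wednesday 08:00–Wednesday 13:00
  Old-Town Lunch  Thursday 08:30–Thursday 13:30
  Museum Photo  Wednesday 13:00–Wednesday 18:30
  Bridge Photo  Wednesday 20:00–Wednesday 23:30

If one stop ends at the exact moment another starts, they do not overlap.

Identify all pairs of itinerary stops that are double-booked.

Bridge Photo & Old-Town Photo, Gallery Break & Museum Walk, Gardens Hike & Old-Town Lunch, Museum Photo & Museum Walk, Museum Photo & Old-Town Photo, Museum Walk & Old-Town Photo

Two intervals overlap when each starts before the other ends.
Sorted by start: Gallery Break, Museum Walk, Museum Photo, Old-Town Photo, Bridge Photo, Old-Town Lunch, Gardens Hike.
Museum Walk starts before Gallery Break ends → Gallery Break and Museum Walk overlap.
Museum Photo starts exactly when Gallery Break ends (back-to-back, no overlap), so Gallery Break has no further overlaps.
Museum Photo starts before Museum Walk ends → Museum Walk and Museum Photo overlap.
Old-Town Photo starts before Museum Walk ends → Museum Walk and Old-Town Photo overlap.
Bridge Photo starts after Museum Walk ends, so Museum Walk has no further overlaps.
Old-Town Photo starts before Museum Photo ends → Museum Photo and Old-Town Photo overlap.
Bridge Photo starts after Museum Photo ends, so Museum Photo has no further overlaps.
Bridge Photo starts before Old-Town Photo ends → Old-Town Photo and Bridge Photo overlap.
Old-Town Lunch starts after Old-Town Photo ends, so Old-Town Photo has no further overlaps.
Old-Town Lunch starts after Bridge Photo ends, so Bridge Photo has no further overlaps.
Gardens Hike starts before Old-Town Lunch ends → Old-Town Lunch and Gardens Hike overlap.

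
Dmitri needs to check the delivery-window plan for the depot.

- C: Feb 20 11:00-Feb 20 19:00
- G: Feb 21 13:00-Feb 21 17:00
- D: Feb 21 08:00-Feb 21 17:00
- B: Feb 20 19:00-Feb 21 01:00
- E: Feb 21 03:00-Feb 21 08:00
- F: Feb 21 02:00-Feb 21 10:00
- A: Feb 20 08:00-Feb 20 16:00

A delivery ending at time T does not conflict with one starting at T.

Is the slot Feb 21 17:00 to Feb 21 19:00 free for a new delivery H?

Yes — the slot is free

A: ends Feb 20 16:00 at or before H starts Feb 21 17:00 → clear.
C: ends Feb 20 19:00 at or before H starts Feb 21 17:00 → clear.
B: ends Feb 21 01:00 at or before H starts Feb 21 17:00 → clear.
F: ends Feb 21 10:00 at or before H starts Feb 21 17:00 → clear.
E: ends Feb 21 08:00 at or before H starts Feb 21 17:00 → clear.
D: ends Feb 21 17:00 at or before H starts Feb 21 17:00 → clear.
G: ends Feb 21 17:00 at or before H starts Feb 21 17:00 → clear.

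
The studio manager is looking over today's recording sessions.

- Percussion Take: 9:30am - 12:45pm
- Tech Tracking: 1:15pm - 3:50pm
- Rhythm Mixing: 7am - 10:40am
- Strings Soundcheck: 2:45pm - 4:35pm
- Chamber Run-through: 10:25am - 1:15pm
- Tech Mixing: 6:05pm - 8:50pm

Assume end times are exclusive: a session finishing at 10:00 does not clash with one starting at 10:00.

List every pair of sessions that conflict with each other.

Sorted by start: Rhythm Mixing, Percussion Take, Chamber Run-through, Tech Tracking, Strings Soundcheck, Tech Mixing.
Percussion Take starts before Rhythm Mixing ends → Rhythm Mixing and Percussion Take overlap.
Chamber Run-through starts before Rhythm Mixing ends → Rhythm Mixing and Chamber Run-through overlap.
Tech Tracking starts after Rhythm Mixing ends — done with Rhythm Mixing.
Chamber Run-through starts before Percussion Take ends → Percussion Take and Chamber Run-through overlap.
Tech Tracking starts after Percussion Take ends — done with Percussion Take.
Tech Tracking starts exactly when Chamber Run-through ends (back-to-back, no overlap) — done with Chamber Run-through.
Strings Soundcheck starts before Tech Tracking ends → Tech Tracking and Strings Soundcheck overlap.
Tech Mixing starts after Tech Tracking ends.
Tech Mixing starts after Strings Soundcheck ends.

Chamber Run-through & Percussion Take, Chamber Run-through & Rhythm Mixing, Percussion Take & Rhythm Mixing, Strings Soundcheck & Tech Tracking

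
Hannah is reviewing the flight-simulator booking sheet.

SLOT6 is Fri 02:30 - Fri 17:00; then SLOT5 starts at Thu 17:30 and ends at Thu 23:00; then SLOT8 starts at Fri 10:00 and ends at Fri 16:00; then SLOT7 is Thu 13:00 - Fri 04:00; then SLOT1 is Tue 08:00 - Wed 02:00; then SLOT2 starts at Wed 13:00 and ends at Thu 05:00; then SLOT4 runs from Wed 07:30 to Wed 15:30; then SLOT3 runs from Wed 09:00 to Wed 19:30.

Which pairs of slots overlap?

SLOT2 & SLOT3, SLOT2 & SLOT4, SLOT3 & SLOT4, SLOT5 & SLOT7, SLOT6 & SLOT7, SLOT6 & SLOT8

Sorted by start: SLOT1, SLOT4, SLOT3, SLOT2, SLOT7, SLOT5, SLOT6, SLOT8.
SLOT4 starts after SLOT1 ends — done with SLOT1.
SLOT3 starts before SLOT4 ends → SLOT4 and SLOT3 overlap.
SLOT2 starts before SLOT4 ends → SLOT4 and SLOT2 overlap.
SLOT7 starts after SLOT4 ends — done with SLOT4.
SLOT2 starts before SLOT3 ends → SLOT3 and SLOT2 overlap.
SLOT7 starts after SLOT3 ends — done with SLOT3.
SLOT7 starts after SLOT2 ends — done with SLOT2.
SLOT5 starts before SLOT7 ends → SLOT7 and SLOT5 overlap.
SLOT6 starts before SLOT7 ends → SLOT7 and SLOT6 overlap.
SLOT8 starts after SLOT7 ends.
SLOT6 starts after SLOT5 ends — done with SLOT5.
SLOT8 starts before SLOT6 ends → SLOT6 and SLOT8 overlap.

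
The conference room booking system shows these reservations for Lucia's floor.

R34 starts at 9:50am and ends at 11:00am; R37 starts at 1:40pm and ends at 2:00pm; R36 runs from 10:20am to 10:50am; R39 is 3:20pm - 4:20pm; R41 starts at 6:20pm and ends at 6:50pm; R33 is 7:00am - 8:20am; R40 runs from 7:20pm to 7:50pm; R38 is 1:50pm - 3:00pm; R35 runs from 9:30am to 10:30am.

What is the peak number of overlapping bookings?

Sort all start/end points and keep a running count:
7:00am start R33 → 1
8:20am end R33 → 0
9:30am start R35 → 1
9:50am start R34 → 2
10:20am start R36 → 3
10:30am end R35 → 2
10:50am end R36 → 1
11:00am end R34 → 0
1:40pm start R37 → 1
1:50pm start R38 → 2
2:00pm end R37 → 1
3:00pm end R38 → 0
3:20pm start R39 → 1
4:20pm end R39 → 0
6:20pm start R41 → 1
6:50pm end R41 → 0
7:20pm start R40 → 1
7:50pm end R40 → 0
Peak is 3, at 10:20am (R34, R35, R36).

3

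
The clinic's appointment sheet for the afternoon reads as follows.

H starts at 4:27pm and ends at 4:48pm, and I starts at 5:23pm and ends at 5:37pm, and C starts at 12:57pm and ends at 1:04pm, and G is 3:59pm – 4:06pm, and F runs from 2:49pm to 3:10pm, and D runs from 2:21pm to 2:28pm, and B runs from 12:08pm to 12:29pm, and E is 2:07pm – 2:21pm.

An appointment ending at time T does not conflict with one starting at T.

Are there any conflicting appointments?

Check each pair: they overlap iff neither finishes before the other starts.
Sorted by start: B, C, E, D, F, G, H, I.
C starts after B ends — done with B.
E starts after C ends — done with C.
D starts exactly when E ends (back-to-back, no overlap) — done with E.
F starts after D ends — done with D.
G starts after F ends — done with F.
H starts after G ends — done with G.
I starts after H ends.
Every pair is clear; the schedule has no overlaps.

No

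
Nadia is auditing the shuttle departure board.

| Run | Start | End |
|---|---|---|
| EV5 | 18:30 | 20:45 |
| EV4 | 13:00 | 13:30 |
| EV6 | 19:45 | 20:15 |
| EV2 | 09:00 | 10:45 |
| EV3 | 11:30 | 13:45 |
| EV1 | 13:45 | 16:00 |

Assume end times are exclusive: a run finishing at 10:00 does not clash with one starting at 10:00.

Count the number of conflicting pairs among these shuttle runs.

Sorted by start: EV2, EV3, EV4, EV1, EV5, EV6.
EV3 starts after EV2 ends — done with EV2.
EV4 starts before EV3 ends → EV3 and EV4 overlap.
EV1 starts exactly when EV3 ends (back-to-back, no overlap) — done with EV3.
EV1 starts after EV4 ends — done with EV4.
EV5 starts after EV1 ends — done with EV1.
EV6 starts before EV5 ends → EV5 and EV6 overlap.
Overlapping pairs: EV3 & EV4, EV5 & EV6 — 2 in total.

2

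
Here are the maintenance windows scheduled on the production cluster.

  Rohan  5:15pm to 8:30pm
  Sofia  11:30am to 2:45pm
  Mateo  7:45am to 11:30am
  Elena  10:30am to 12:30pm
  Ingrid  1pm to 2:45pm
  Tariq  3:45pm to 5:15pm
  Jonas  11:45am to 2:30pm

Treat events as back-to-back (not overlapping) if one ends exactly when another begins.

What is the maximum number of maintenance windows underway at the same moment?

3

Walk through starts and ends in time order (an end at T is processed before a start at T):
7:45am start Mateo → 1
10:30am start Elena → 2
11:30am end Mateo → 1
11:30am start Sofia → 2
11:45am start Jonas → 3
12:30pm end Elena → 2
1pm start Ingrid → 3
2:30pm end Jonas → 2
2:45pm end Ingrid → 1
2:45pm end Sofia → 0
3:45pm start Tariq → 1
5:15pm end Tariq → 0
5:15pm start Rohan → 1
8:30pm end Rohan → 0
Peak is 3, at 11:45am (Elena, Jonas, Sofia).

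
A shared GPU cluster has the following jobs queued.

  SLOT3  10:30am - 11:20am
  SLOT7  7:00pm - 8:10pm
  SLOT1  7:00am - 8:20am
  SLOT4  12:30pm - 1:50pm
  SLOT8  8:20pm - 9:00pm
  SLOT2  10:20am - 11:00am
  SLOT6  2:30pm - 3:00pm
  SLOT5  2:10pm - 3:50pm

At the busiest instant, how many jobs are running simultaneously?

2

Sweep the timeline, counting +1 at each start and −1 at each end (ends before starts at a tie):
7:00am start SLOT1 → 1
8:20am end SLOT1 → 0
10:20am start SLOT2 → 1
10:30am start SLOT3 → 2
11:00am end SLOT2 → 1
11:20am end SLOT3 → 0
12:30pm start SLOT4 → 1
1:50pm end SLOT4 → 0
2:10pm start SLOT5 → 1
2:30pm start SLOT6 → 2
3:00pm end SLOT6 → 1
3:50pm end SLOT5 → 0
7:00pm start SLOT7 → 1
8:10pm end SLOT7 → 0
8:20pm start SLOT8 → 1
9:00pm end SLOT8 → 0
Peak is 2, at 10:30am (SLOT2, SLOT3).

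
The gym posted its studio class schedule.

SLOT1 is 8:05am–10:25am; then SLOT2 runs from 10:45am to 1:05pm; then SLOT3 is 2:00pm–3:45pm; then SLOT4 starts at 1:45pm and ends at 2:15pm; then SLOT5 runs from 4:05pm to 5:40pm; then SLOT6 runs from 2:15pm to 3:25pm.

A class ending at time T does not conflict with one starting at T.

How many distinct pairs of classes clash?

2

Sorted by start: SLOT1, SLOT2, SLOT4, SLOT3, SLOT6, SLOT5.
SLOT2 starts after SLOT1 ends; SLOT1 is clear from here.
SLOT4 starts after SLOT2 ends; SLOT2 is clear from here.
SLOT3 starts before SLOT4 ends → SLOT4 and SLOT3 overlap.
SLOT6 starts exactly when SLOT4 ends (back-to-back, no overlap); SLOT4 is clear from here.
SLOT6 starts before SLOT3 ends → SLOT3 and SLOT6 overlap.
SLOT5 starts after SLOT3 ends.
SLOT5 starts after SLOT6 ends.
Overlapping pairs: SLOT3 & SLOT4, SLOT3 & SLOT6 — 2 in total.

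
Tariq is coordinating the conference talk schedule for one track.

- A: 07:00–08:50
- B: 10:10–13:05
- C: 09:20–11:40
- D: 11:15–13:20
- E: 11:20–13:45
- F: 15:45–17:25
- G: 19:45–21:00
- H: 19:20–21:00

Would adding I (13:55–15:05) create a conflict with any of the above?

A: ends 08:50 at or before I starts 13:55 → clear.
C: ends 11:40 at or before I starts 13:55 → clear.
B: ends 13:05 at or before I starts 13:55 → clear.
D: ends 13:20 at or before I starts 13:55 → clear.
E: ends 13:45 at or before I starts 13:55 → clear.
F: starts 15:45 at or after I ends 15:05 → clear.
H: starts 19:20 at or after I ends 15:05 → clear.
G: starts 19:45 at or after I ends 15:05 → clear.

No — it doesn't clash with anything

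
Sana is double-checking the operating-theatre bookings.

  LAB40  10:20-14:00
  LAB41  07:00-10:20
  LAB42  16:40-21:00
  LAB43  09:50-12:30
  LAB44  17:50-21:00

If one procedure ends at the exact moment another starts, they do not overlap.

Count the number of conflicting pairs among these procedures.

Sorted by start: LAB41, LAB43, LAB40, LAB42, LAB44.
LAB43 starts before LAB41 ends → LAB41 and LAB43 overlap.
LAB40 starts exactly when LAB41 ends (back-to-back, no overlap); LAB41 is clear from here.
LAB40 starts before LAB43 ends → LAB43 and LAB40 overlap.
LAB42 starts after LAB43 ends; LAB43 is clear from here.
LAB42 starts after LAB40 ends; LAB40 is clear from here.
LAB44 starts before LAB42 ends → LAB42 and LAB44 overlap.
Overlapping pairs: LAB40 & LAB43, LAB41 & LAB43, LAB42 & LAB44 — 3 in total.

3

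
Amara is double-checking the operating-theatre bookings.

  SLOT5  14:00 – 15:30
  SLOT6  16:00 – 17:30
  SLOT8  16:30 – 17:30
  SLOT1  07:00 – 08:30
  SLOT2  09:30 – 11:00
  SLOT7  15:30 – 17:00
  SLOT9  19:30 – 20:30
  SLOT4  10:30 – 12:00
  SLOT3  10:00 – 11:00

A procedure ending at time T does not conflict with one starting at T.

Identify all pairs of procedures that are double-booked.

Sorted by start: SLOT1, SLOT2, SLOT3, SLOT4, SLOT5, SLOT7, SLOT6, SLOT8, SLOT9.
SLOT2 starts after SLOT1 ends — done with SLOT1.
SLOT3 starts before SLOT2 ends → SLOT2 and SLOT3 overlap.
SLOT4 starts before SLOT2 ends → SLOT2 and SLOT4 overlap.
SLOT5 starts after SLOT2 ends — done with SLOT2.
SLOT4 starts before SLOT3 ends → SLOT3 and SLOT4 overlap.
SLOT5 starts after SLOT3 ends — done with SLOT3.
SLOT5 starts after SLOT4 ends — done with SLOT4.
SLOT7 starts exactly when SLOT5 ends (back-to-back, no overlap) — done with SLOT5.
SLOT6 starts before SLOT7 ends → SLOT7 and SLOT6 overlap.
SLOT8 starts before SLOT7 ends → SLOT7 and SLOT8 overlap.
SLOT9 starts after SLOT7 ends.
SLOT8 starts before SLOT6 ends → SLOT6 and SLOT8 overlap.
SLOT9 starts after SLOT6 ends.
SLOT9 starts after SLOT8 ends.

SLOT2 & SLOT3, SLOT2 & SLOT4, SLOT3 & SLOT4, SLOT6 & SLOT7, SLOT6 & SLOT8, SLOT7 & SLOT8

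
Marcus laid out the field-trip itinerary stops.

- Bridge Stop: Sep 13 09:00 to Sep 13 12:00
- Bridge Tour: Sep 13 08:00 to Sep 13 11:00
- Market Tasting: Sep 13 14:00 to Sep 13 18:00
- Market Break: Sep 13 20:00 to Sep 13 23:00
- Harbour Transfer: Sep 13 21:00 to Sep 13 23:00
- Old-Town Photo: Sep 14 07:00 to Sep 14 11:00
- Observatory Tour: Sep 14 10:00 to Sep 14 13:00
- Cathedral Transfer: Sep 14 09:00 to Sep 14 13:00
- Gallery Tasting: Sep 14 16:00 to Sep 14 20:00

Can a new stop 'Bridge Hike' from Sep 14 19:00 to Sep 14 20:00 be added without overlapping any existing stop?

No — it overlaps Gallery Tasting

Bridge Tour: ends Sep 13 11:00 at or before Bridge Hike starts Sep 14 19:00 → clear.
Bridge Stop: ends Sep 13 12:00 at or before Bridge Hike starts Sep 14 19:00 → clear.
Market Tasting: ends Sep 13 18:00 at or before Bridge Hike starts Sep 14 19:00 → clear.
Market Break: ends Sep 13 23:00 at or before Bridge Hike starts Sep 14 19:00 → clear.
Harbour Transfer: ends Sep 13 23:00 at or before Bridge Hike starts Sep 14 19:00 → clear.
Old-Town Photo: ends Sep 14 11:00 at or before Bridge Hike starts Sep 14 19:00 → clear.
Cathedral Transfer: ends Sep 14 13:00 at or before Bridge Hike starts Sep 14 19:00 → clear.
Observatory Tour: ends Sep 14 13:00 at or before Bridge Hike starts Sep 14 19:00 → clear.
Gallery Tasting: starts Sep 14 16:00 before Bridge Hike ends Sep 14 20:00, and ends Sep 14 20:00 after Bridge Hike starts Sep 14 19:00 → overlap.
Bridge Hike overlaps Gallery Tasting.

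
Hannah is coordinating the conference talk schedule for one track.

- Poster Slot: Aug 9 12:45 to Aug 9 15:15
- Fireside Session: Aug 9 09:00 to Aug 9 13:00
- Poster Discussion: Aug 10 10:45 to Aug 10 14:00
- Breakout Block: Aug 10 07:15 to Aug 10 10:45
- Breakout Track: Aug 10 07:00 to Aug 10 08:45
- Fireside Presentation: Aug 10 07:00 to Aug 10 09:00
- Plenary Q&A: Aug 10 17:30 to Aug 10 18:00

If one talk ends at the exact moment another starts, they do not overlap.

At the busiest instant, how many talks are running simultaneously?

Sort all start/end points and keep a running count:
Aug 9 09:00 start Fireside Session → 1
Aug 9 12:45 start Poster Slot → 2
Aug 9 13:00 end Fireside Session → 1
Aug 9 15:15 end Poster Slot → 0
Aug 10 07:00 start Breakout Track → 1
Aug 10 07:00 start Fireside Presentation → 2
Aug 10 07:15 start Breakout Block → 3
Aug 10 08:45 end Breakout Track → 2
Aug 10 09:00 end Fireside Presentation → 1
Aug 10 10:45 end Breakout Block → 0
Aug 10 10:45 start Poster Discussion → 1
Aug 10 14:00 end Poster Discussion → 0
Aug 10 17:30 start Plenary Q&A → 1
Aug 10 18:00 end Plenary Q&A → 0
Peak is 3, at Aug 10 07:15 (Breakout Block, Breakout Track, Fireside Presentation).

3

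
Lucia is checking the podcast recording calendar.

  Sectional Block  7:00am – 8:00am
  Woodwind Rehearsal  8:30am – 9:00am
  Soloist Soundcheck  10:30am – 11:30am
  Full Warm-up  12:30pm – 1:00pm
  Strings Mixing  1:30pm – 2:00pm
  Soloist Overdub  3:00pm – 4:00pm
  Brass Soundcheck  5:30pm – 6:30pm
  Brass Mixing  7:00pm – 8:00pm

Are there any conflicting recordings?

Check each pair: they overlap iff neither finishes before the other starts.
Sorted by start: Sectional Block, Woodwind Rehearsal, Soloist Soundcheck, Full Warm-up, Strings Mixing, Soloist Overdub, Brass Soundcheck, Brass Mixing.
Woodwind Rehearsal starts after Sectional Block ends — done with Sectional Block.
Soloist Soundcheck starts after Woodwind Rehearsal ends — done with Woodwind Rehearsal.
Full Warm-up starts after Soloist Soundcheck ends — done with Soloist Soundcheck.
Strings Mixing starts after Full Warm-up ends — done with Full Warm-up.
Soloist Overdub starts after Strings Mixing ends — done with Strings Mixing.
Brass Soundcheck starts after Soloist Overdub ends — done with Soloist Overdub.
Brass Mixing starts after Brass Soundcheck ends.
Every pair is clear; the schedule has no overlaps.

No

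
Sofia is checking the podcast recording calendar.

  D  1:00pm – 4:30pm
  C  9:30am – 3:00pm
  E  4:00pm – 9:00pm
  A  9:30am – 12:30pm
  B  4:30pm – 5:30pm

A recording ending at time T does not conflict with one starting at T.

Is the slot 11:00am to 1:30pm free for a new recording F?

A: starts 9:30am before F ends 1:30pm, and ends 12:30pm after F starts 11:00am → overlap.
C: starts 9:30am before F ends 1:30pm, and ends 3:00pm after F starts 11:00am → overlap.
D: starts 1:00pm before F ends 1:30pm, and ends 4:30pm after F starts 11:00am → overlap.
E: starts 4:00pm at or after F ends 1:30pm → clear.
B: starts 4:30pm at or after F ends 1:30pm → clear.
F overlaps A, C, D.

No — it overlaps A, C, D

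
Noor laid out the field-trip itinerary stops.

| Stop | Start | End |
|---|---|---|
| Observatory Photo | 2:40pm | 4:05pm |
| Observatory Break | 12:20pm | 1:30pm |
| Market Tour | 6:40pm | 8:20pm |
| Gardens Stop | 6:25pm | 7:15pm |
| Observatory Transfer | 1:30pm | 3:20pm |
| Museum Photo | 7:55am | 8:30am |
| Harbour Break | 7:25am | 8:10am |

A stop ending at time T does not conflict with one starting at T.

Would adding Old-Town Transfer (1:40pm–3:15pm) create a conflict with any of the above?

Harbour Break: ends 8:10am at or before Old-Town Transfer starts 1:40pm → clear.
Museum Photo: ends 8:30am at or before Old-Town Transfer starts 1:40pm → clear.
Observatory Break: ends 1:30pm at or before Old-Town Transfer starts 1:40pm → clear.
Observatory Transfer: starts 1:30pm before Old-Town Transfer ends 3:15pm, and ends 3:20pm after Old-Town Transfer starts 1:40pm → overlap.
Observatory Photo: starts 2:40pm before Old-Town Transfer ends 3:15pm, and ends 4:05pm after Old-Town Transfer starts 1:40pm → overlap.
Gardens Stop: starts 6:25pm at or after Old-Town Transfer ends 3:15pm → clear.
Market Tour: starts 6:40pm at or after Old-Town Transfer ends 3:15pm → clear.
Old-Town Transfer overlaps Observatory Transfer, Observatory Photo.

Yes — it overlaps Observatory Photo, Observatory Transfer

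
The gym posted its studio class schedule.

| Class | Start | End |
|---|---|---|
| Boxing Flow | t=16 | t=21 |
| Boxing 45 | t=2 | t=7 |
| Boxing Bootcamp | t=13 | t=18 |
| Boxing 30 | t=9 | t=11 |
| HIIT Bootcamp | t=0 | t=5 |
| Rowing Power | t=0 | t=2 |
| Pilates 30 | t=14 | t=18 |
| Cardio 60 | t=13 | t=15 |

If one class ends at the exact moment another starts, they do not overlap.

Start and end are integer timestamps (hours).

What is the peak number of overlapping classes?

3

Sweep the timeline, counting +1 at each start and −1 at each end (ends before starts at a tie):
t=0 start HIIT Bootcamp → 1
t=0 start Rowing Power → 2
t=2 end Rowing Power → 1
t=2 start Boxing 45 → 2
t=5 end HIIT Bootcamp → 1
t=7 end Boxing 45 → 0
t=9 start Boxing 30 → 1
t=11 end Boxing 30 → 0
t=13 start Boxing Bootcamp → 1
t=13 start Cardio 60 → 2
t=14 start Pilates 30 → 3
t=15 end Cardio 60 → 2
t=16 start Boxing Flow → 3
t=18 end Boxing Bootcamp → 2
t=18 end Pilates 30 → 1
t=21 end Boxing Flow → 0
Peak is 3, at t=14 (Boxing Bootcamp, Cardio 60, Pilates 30).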